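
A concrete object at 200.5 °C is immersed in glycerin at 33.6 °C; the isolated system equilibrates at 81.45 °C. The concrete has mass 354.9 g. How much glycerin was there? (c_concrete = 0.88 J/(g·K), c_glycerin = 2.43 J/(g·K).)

m ≈ 320 g

Net heat exchanged in the isolated system is zero:
354.9·0.88·(81.45 − 200.5) + m·2.43·(81.45 − 33.6) = 0
116.28 m = 37181
m = 37181/116.28 ≈ 319.8 g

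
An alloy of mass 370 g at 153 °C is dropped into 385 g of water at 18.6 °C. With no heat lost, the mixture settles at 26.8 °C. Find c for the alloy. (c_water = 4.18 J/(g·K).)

m_s c (T_s − T_f) = m_water c_water (T_f − T_0):
370·c·(153 − 26.8) = 385·4.18·(26.8 − 18.6)
46694 c = 13196  ⇒  c ≈ 0.2826 J/(g·K)

c ≈ 0.283 J/(g·K)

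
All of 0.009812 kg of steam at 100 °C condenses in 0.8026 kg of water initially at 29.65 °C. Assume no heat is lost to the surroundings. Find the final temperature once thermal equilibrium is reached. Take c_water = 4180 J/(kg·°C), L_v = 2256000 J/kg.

T_f ≈ 37.0 °C

Energy conservation, ΣQ = 0:
steam→water at 100 °C releases m L_v = 0.009812×2256000 = 22136; condensate cools 100→T: 0.009812×4180×(T − 100) = 41.01(T − 100); original water: 3354.9(T − 29.65)
3395.9 T = 22136 + 4101.4 + 99472 = 125709
T ≈ 37.02 °C, under the boiling point, so the assumption holds.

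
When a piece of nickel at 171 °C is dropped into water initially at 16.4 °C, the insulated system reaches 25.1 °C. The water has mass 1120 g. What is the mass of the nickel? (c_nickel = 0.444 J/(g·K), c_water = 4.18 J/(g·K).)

m ≈ 629 g

Net heat exchanged in the isolated system is zero:
m×0.444×(25.1 − 171) + 1120×4.18×(25.1 − 16.4) = 0
-64.78 m = -40730
m = -40730/-64.78 ≈ 628.7 g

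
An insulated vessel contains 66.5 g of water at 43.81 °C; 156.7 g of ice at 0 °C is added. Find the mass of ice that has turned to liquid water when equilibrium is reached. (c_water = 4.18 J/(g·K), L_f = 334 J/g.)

Water can give up m c ΔT = 66.5·4.18·43.81 = 12178 J before reaching 0 °C.
Melting all 156.7 g of ice would need 156.7·334 = 52338 J.
12178 J < 52338 J, so only part of the ice melts and the system sits at 0 °C.
Mass melted = 12178/334 ≈ 36.46 g.

m_melted ≈ 36.5 g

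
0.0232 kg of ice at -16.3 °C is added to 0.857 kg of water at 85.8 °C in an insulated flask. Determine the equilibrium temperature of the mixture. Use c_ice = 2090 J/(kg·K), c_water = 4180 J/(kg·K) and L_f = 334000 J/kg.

T_f ≈ 81.2 °C

Energy conservation, ΣQ = 0:
ice -16.3→0 °C: 0.0232×2090×16.3 = 790.35
  latent heat to melt: 0.0232×334000 = 7748.8
  warm the meltwater: 96.98 T
  water: 3582.3(T − 85.8)
3679.2 T = 307358 − 8539.2 = 298819
T ≈ 81.22 °C (positive, so assuming full melt was valid).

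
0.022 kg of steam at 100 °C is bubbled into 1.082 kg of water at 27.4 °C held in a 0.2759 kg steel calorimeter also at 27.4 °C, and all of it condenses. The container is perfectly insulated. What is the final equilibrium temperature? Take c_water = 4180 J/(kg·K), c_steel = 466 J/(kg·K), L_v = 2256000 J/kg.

Conservation of energy gives ΣQ = 0:
condense steam: −0.022×2256000 = −49632
  condensate cools 100→T: 0.022×4180×(T − 100) = 91.96(T − 100)
  original water: 4522.8(T − 27.4)
  cup: 128.57(T − 27.4)
4743.3 T = 49632 + 9196 + 127446 = 186274
T ≈ 39.27 °C (< 100 °C, so full condensation is consistent).

T_f ≈ 39.3 °C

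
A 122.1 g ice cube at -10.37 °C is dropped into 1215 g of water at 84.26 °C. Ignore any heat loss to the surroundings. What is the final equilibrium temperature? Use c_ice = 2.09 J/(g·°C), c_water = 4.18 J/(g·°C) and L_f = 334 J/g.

T_f ≈ 68.8 °C

Energy conservation, ΣQ = 0:
ice -10.37→0 °C: 122.1×2.09×10.37 = 2646.3
  latent heat to melt: 122.1×334 = 40781
  warm the meltwater: 510.38 T
  water cools: 1215×4.18×(T − 84.26) = 5078.7(T − 84.26)
5589.1 T = 427931 − 43428 = 384504
T ≈ 68.80 °C. Since T > 0 °C, the all-ice-melts assumption holds.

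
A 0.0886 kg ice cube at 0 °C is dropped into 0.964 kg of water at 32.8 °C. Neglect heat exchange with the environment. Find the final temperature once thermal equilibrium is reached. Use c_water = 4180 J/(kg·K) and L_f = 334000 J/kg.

T_f ≈ 23.3 °C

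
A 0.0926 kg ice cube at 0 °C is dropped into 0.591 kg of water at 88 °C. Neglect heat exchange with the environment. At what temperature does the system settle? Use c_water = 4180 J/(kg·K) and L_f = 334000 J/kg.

T_f ≈ 65.3 °C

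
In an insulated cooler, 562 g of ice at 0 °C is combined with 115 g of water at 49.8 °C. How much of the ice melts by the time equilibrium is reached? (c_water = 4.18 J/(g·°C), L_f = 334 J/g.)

m_melted ≈ 71.7 g

Heat available from the water dropping to 0 °C: 115×4.18×49.8 = 23939 J.
Fully melting the ice requires m_ice L_f = 562×334 = 187708 J.
Since 23939 < 187708 J, not all the ice melts; equilibrium is at 0 °C.
Mass melted = 23939/334 ≈ 71.67 g.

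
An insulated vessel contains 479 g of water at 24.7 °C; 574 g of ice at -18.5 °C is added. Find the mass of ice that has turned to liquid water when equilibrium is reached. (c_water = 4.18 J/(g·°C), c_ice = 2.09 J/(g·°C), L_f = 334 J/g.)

Heat available from the water dropping to 0 °C: 479×4.18×24.7 = 49455 J.
Of that, 574×2.09×18.5 = 22194 J goes to bring the ice to 0 °C, leaving 27261 J.
Fully melting the ice requires m_ice L_f = 574×334 = 191716 J.
Since 27261 < 191716 J, not all the ice melts; equilibrium is at 0 °C.
Mass melted = 27261/334 ≈ 81.62 g.

m_melted ≈ 81.6 g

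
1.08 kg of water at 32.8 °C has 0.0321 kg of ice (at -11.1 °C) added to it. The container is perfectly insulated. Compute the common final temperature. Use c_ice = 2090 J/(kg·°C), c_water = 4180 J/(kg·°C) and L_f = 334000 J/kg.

T_f ≈ 29.4 °C

Let T be the final temperature. ΣQ_i = 0:
ice -11.1→0 °C: 0.0321×2090×11.1 = 744.69; latent heat to melt: 0.0321×334000 = 10721; warm the meltwater: 134.18 T; water cools: 1.08×4180×(T − 32.8) = 4514.4(T − 32.8)
4648.6 T = 148072 − 11466 = 136606
T ≈ 29.39 °C — above 0 °C, consistent with complete melting.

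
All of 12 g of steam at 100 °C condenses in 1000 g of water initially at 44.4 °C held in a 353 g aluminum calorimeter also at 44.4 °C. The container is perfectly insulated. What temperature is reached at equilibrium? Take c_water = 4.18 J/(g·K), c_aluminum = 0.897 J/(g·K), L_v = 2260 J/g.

T_f ≈ 51.0 °C

Sum of m c ΔT and latent-heat terms is zero:
latent heat released on condensation: 12×2260 = 27120; condensate cools 100→T: 12×4.18×(T − 100) = 50.16(T − 100); water warms: 1000×4.18×(T − 44.4) = 4180(T − 44.4); aluminum cup: 353×0.897×(T − 44.4) = 316.64(T − 44.4)
4546.8 T = 27120 + 5016 + 199651 = 231787
T ≈ 50.98 °C — below 100 °C, confirming all the steam condensed.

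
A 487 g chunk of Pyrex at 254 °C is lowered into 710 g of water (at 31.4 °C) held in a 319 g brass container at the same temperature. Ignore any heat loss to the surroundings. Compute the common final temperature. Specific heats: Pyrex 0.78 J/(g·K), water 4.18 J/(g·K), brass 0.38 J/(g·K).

T_f ≈ 55.8 °C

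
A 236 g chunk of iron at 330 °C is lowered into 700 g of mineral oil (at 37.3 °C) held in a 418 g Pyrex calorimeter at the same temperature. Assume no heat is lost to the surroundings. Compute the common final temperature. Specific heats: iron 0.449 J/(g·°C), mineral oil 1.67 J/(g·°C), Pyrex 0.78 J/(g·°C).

T_f ≈ 56.7 °C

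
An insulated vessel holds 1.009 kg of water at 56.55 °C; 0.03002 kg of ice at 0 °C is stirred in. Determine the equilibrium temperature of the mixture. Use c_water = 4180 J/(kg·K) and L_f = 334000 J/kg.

Net heat exchanged in the isolated system is zero:
latent heat to melt: 0.03002·334000 = 10027; meltwater 0→T: 0.03002·4180·T = 125.48 T; water: 4217.6(T − 56.55)
4343.1 T = 238506 − 10027 = 228480
T ≈ 52.61 °C (positive, so assuming full melt was valid).

T_f ≈ 52.6 °C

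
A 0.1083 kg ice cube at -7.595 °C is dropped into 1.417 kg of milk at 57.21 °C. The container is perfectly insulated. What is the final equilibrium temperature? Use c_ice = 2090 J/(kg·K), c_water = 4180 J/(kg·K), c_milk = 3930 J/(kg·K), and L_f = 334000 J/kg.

T_f ≈ 46.6 °C

Energy balance with sensible and latent terms:
ice -7.595→0 °C: 0.1083·2090·7.595 = 1719.1; fusion: m_ice L_f = 0.1083·334000 = 36172; warm the meltwater: 452.69 T; milk: 5568.8(T − 57.21)
6021.5 T = 318592 − 37891 = 280700
T ≈ 46.62 °C. Since T > 0 °C, the all-ice-melts assumption holds.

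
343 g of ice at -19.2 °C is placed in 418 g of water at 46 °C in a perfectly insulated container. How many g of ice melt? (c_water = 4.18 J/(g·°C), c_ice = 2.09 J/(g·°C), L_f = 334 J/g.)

Heat available from the water dropping to 0 °C: 418×4.18×46 = 80373 J.
Of that, 343×2.09×19.2 = 13764 J goes to bring the ice to 0 °C, leaving 66609 J.
To melt every bit of ice: 343×334 = 114562 J.
Since 66609 < 114562 J, not all the ice melts; equilibrium is at 0 °C.
m_melt = 66609 / L_f = 199.4 g.

m_melted ≈ 199 g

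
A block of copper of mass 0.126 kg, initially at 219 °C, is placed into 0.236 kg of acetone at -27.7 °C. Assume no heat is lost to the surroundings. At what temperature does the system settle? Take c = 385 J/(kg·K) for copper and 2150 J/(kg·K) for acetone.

T_f ≈ -6.2 °C

Heat lost by the copper equals heat gained by the acetone:
0.126×385×(219 − T) = 0.236×2150×(T − (-27.7))
48.51(219 − T) = 507.4(T − (-27.7))
555.91 T = -3431.3  ⇒  T ≈ -6.17 °C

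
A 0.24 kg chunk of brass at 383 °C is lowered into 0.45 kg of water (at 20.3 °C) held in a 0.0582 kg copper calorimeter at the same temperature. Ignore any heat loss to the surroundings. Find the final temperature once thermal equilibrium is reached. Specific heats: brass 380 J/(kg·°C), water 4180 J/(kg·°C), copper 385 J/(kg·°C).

Energy conservation, ΣQ = 0:
0.24×380×(T − 383) + 0.45×4180×(T − 20.3) + 0.0582×385×(T − 20.3) = 0
1994.6 T = 73569
T = 73569 / 1994.6 = 36.9 °C

T_f ≈ 36.9 °C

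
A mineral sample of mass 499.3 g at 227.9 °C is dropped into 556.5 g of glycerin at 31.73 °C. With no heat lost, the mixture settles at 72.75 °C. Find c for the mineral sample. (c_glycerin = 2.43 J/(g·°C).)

c ≈ 0.716 J/(g·°C)

Let T be the final temperature. ΣQ_i = 0:
499.3·c·(72.75 − 227.9) + 556.5·2.43·(72.75 − 31.73) = 0
-77466 c = -55471
c = -55471/-77466 ≈ 0.7161 J/(g·°C)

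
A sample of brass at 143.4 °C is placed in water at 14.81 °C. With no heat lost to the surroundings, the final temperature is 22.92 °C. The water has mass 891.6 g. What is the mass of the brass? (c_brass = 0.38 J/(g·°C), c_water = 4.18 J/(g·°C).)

m ≈ 660 g

Heat lost by the brass = heat gained by the water:
m·0.38·(143.4 − 22.92) = 891.6·4.18·(22.92 − 14.81)
45.78 m = 30225  ⇒  m ≈ 660.2 g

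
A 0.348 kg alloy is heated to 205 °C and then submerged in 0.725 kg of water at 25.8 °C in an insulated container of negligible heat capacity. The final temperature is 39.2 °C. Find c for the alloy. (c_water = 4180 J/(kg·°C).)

c ≈ 704 J/(kg·°C)

Heat lost by the alloy = heat gained by the water:
0.348·c·(205 − 39.2) = 0.725·4180·(39.2 − 25.8)
57.7 c = 40609  ⇒  c ≈ 703.8 J/(kg·°C)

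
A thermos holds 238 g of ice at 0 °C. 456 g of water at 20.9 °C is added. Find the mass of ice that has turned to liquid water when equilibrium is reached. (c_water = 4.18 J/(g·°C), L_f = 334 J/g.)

m_melted ≈ 119 g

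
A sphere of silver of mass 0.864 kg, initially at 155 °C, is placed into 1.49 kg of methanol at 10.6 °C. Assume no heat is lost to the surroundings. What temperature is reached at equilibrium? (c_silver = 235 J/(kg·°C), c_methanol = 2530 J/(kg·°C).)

T_f is the heat-capacity-weighted average of the initial temperatures:
T_f = (203.04×155 + 3769.7×10.6) / (203.04 + 3769.7)
    = 71430 / 3972.7 ≈ 17.98 °C

T_f ≈ 18.0 °C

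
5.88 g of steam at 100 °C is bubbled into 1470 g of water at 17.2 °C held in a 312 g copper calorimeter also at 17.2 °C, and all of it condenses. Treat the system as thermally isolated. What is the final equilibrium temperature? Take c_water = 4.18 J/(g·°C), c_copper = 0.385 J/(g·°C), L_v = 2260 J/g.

T_f ≈ 19.6 °C

Net heat exchanged in the isolated system is zero:
condense steam: −5.88×2260 = −13289
  condensed water 100 °C→T: 24.58(T − 100)
  original water: 6144.6(T − 17.2)
  copper cup: 312×0.385×(T − 17.2) = 120.12(T − 17.2)
6289.3 T = 13289 + 2457.8 + 107753 = 123500
T ≈ 19.64 °C, under the boiling point, so the assumption holds.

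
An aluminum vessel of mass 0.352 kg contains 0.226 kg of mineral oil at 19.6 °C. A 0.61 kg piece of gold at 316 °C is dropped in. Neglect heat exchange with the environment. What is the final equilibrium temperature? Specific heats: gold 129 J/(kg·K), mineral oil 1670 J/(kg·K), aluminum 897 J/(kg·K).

T_f ≈ 49.8 °C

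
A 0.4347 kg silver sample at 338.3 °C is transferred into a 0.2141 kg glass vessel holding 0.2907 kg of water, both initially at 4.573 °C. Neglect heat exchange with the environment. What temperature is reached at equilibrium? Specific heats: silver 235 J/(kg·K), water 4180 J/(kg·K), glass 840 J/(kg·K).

T_f ≈ 27.3 °C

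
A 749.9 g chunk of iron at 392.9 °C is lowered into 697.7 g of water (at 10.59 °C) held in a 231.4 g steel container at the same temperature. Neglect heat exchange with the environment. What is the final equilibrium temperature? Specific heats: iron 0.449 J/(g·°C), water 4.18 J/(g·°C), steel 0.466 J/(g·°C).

T_f ≈ 48.9 °C

Conservation of energy gives ΣQ = 0:
749.9·0.449·(T − 392.9) + 697.7·4.18·(T − 10.59) + 231.4·0.466·(T − 10.59) = 0
336.71(T − 392.9) + 2916.4(T − 10.59) + 107.83(T − 10.59) = 0
3360.9 T = 164318
T = 164318/3360.9 ≈ 48.89 °C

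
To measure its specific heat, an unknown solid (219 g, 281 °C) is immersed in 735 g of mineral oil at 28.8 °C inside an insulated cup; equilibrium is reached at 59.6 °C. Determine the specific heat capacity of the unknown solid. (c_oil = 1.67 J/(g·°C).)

Taking heat into each body as positive, Σ m c ΔT = 0:
219×c×(59.6 − 281) + 735×1.67×(59.6 − 28.8) = 0
-48487 c = -37805
c = -37805/-48487 ≈ 0.7797 J/(g·°C)

c ≈ 0.78 J/(g·°C)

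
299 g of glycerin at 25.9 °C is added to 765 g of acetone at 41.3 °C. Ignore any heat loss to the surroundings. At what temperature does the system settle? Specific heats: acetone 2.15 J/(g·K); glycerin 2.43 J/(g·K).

T_f is the heat-capacity-weighted average of the initial temperatures:
T_f = (1644.8*41.3 + 726.57*25.9) / (1644.8 + 726.57)
    = 86746 / 2371.3 ≈ 36.58 °C

T_f ≈ 36.6 °C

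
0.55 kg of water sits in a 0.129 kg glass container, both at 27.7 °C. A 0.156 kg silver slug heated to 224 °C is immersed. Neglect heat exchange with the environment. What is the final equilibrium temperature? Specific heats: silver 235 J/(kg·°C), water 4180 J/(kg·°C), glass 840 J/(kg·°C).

Net heat exchanged in the isolated system is zero:
0.156·235·(T − 224) + 0.55·4180·(T − 27.7) + 0.129·840·(T − 27.7) = 0
2444 T = 74896
T = 74896 / 2444 = 30.6 °C

T_f ≈ 30.6 °C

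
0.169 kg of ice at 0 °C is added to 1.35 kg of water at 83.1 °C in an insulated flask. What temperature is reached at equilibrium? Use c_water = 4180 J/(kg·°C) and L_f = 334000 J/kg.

T_f ≈ 65.0 °C

Energy balance with sensible and latent terms:
latent heat to melt: 0.169·334000 = 56446
  meltwater 0→T: 0.169·4180·T = 706.42 T
  water cools: 1.35·4180·(T − 83.1) = 5643(T − 83.1)
6349.4 T = 468933 − 56446 = 412487
T ≈ 64.96 °C. Since T > 0 °C, the all-ice-melts assumption holds.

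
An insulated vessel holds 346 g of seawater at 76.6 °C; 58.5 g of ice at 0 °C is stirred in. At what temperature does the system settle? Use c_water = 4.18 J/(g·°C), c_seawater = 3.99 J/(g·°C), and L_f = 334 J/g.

Heat gained plus heat lost sum to zero:
melt ice: 58.5×334 = 19539; warm the meltwater: 244.53 T; seawater: 1380.5(T − 76.6)
1625.1 T = 105749 − 19539 = 86210
T ≈ 53.05 °C — above 0 °C, consistent with complete melting.

T_f ≈ 53.1 °C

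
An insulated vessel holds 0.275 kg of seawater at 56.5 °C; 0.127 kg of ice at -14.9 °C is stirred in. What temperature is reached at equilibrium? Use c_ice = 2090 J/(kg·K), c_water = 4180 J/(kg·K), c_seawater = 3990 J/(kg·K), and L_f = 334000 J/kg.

Taking heat into each body as positive, Σ m c ΔT = 0:
warm ice to 0 °C: 0.127·2090·(0 − (-14.9)) = 3954.9; melt ice: 0.127·334000 = 42418; meltwater 0→T: 0.127·4180·T = 530.86 T; seawater cools: 0.275·3990·(T − 56.5) = 1097.2(T − 56.5)
1628.1 T = 61995 − 46373 = 15622
T ≈ 9.60 °C. Since T > 0 °C, the all-ice-melts assumption holds.

T_f ≈ 9.6 °C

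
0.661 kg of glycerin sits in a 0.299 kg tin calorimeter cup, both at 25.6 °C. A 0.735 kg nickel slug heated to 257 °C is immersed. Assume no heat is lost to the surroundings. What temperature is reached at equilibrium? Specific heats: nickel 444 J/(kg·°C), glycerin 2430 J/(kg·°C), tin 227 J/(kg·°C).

Taking heat into each body as positive, Σ m c ΔT = 0:
0.735×444×(T − 257) + 0.661×2430×(T − 25.6) + 0.299×227×(T − 25.6) = 0
326.34(T − 257) + 1606.2(T − 25.6) + 67.87(T − 25.6) = 0
2000.4 T = 126726
T = 126726 / 2000.4 = 63.3 °C

T_f ≈ 63.3 °C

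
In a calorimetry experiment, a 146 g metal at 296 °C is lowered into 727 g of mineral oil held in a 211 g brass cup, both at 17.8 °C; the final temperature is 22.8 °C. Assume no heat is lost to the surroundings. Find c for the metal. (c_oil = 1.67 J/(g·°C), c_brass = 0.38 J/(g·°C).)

Energy conservation, ΣQ = 0:
146×c×(22.8 − 296) + 727×1.67×(22.8 − 17.8) + 211×0.38×(22.8 − 17.8) = 0
-39887 c = -6471.4
c = -6471.4/-39887 ≈ 0.1622 J/(g·°C)

c ≈ 0.162 J/(g·°C)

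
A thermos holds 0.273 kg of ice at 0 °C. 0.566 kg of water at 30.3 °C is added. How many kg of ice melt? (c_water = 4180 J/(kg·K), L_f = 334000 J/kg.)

m_melted ≈ 0.215 kg

Water can give up m c ΔT = 0.566·4180·30.3 = 71686 J before reaching 0 °C.
To melt every bit of ice: 0.273·334000 = 91182 J.
71686 J < 91182 J, so only part of the ice melts and the system sits at 0 °C.
Mass melted = 71686/334000 ≈ 0.2146 kg.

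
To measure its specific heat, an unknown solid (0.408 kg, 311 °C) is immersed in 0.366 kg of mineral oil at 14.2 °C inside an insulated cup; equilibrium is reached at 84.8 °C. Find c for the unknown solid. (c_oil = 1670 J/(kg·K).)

c ≈ 468 J/(kg·K)

Heat lost by the unknown solid = heat gained by the oil:
0.408×c×(311 − 84.8) = 0.366×1670×(84.8 − 14.2)
92.29 c = 43152  ⇒  c ≈ 467.6 J/(kg·K)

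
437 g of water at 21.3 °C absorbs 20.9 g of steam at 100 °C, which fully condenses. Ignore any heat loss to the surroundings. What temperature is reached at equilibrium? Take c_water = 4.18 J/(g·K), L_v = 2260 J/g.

T_f ≈ 49.6 °C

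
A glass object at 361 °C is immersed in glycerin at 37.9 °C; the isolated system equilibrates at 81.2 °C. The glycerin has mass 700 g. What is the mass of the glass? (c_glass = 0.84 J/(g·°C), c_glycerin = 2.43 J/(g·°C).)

Conservation of energy gives ΣQ = 0:
m×0.84×(81.2 − 361) + 700×2.43×(81.2 − 37.9) = 0
-235.03 m = -73653
m = -73653/-235.03 ≈ 313.4 g

m ≈ 313 g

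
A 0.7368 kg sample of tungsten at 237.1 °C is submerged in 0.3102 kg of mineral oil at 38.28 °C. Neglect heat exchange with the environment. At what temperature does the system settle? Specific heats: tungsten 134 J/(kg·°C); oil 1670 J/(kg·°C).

T_f ≈ 70.1 °C

Heat gained plus heat lost sum to zero:
0.7368×134×(T − 237.1) + 0.3102×1670×(T − 38.28) = 0
(98.73 + 518.03) T = 98.73×237.1 + 518.03×38.28
T = 43240/616.77 ≈ 70.11 °C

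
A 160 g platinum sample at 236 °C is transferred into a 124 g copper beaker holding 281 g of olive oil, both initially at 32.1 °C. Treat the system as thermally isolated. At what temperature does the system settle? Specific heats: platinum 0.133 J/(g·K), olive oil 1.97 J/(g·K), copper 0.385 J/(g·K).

T_f ≈ 39.1 °C

Energy conservation, ΣQ = 0:
160*0.133*(T − 236) + 281*1.97*(T − 32.1) + 124*0.385*(T − 32.1) = 0
(21.28 + 553.57 + 47.74) T = 21.28*236 + 553.57*32.1 + 47.74*32.1
T ≈ 39.07 °C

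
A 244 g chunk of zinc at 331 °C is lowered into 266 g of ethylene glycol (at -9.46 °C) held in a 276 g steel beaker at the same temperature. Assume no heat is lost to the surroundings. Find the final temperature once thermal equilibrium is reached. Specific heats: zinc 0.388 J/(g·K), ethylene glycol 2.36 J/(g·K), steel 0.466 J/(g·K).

With ΣQ=0 the equilibrium temperature is the m·c-weighted mean:
T_f = (94.67×331 + 627.76×(-9.46) + 128.62×(-9.46)) / (94.67 + 627.76 + 128.62)
    = 24181 / 851.05 ≈ 28.41 °C

T_f ≈ 28.4 °C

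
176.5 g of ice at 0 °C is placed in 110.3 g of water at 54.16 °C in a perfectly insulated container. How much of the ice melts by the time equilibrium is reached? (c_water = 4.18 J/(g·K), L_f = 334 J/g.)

m_melted ≈ 74.8 g

Heat available from the water dropping to 0 °C: 110.3·4.18·54.16 = 24971 J.
Melting all 176.5 g of ice would need 176.5·334 = 58951 J.
Since 24971 < 58951 J, not all the ice melts; equilibrium is at 0 °C.
Mass melted = 24971/334 ≈ 74.76 g.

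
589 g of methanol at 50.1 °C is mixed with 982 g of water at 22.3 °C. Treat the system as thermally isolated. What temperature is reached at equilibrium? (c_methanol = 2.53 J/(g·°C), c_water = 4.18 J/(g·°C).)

T_f ≈ 29.7 °C

|Q_methanol| = |Q_water|:
589*2.53*(50.1 − T) = 982*4.18*(T − 22.3)
1490.2(50.1 − T) = 4104.8(T − 22.3)
5594.9 T = 166194  ⇒  T ≈ 29.70 °C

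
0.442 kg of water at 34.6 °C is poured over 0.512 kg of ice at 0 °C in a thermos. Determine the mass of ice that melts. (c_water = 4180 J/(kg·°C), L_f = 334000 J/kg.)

m_melted ≈ 0.191 kg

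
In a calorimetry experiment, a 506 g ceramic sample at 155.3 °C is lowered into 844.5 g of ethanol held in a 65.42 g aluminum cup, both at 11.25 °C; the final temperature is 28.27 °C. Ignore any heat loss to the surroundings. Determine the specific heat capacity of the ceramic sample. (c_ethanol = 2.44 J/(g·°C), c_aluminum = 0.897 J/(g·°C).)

c ≈ 0.561 J/(g·°C)

Taking heat into each body as positive, Σ m c ΔT = 0:
506·c·(28.27 − 155.3) + 844.5·2.44·(28.27 − 11.25) + 65.42·0.897·(28.27 − 11.25) = 0
-64277 c = -36070
c = -36070/-64277 ≈ 0.5612 J/(g·°C)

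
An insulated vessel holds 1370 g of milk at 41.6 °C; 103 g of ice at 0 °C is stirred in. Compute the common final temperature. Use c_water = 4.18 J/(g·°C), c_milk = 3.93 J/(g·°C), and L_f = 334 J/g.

T_f ≈ 32.6 °C

Conservation of energy gives ΣQ = 0:
melt ice: 103×334 = 34402
  meltwater 0→T: 103×4.18×T = 430.54 T
  milk cools: 1370×3.93×(T − 41.6) = 5384.1(T − 41.6)
5814.6 T = 223979 − 34402 = 189577
T ≈ 32.60 °C — above 0 °C, consistent with complete melting.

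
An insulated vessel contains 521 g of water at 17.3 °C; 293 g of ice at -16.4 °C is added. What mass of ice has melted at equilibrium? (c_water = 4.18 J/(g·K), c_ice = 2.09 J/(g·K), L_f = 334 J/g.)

Water can give up m c ΔT = 521·4.18·17.3 = 37676 J before reaching 0 °C.
Of that, 293·2.09·16.4 = 10043 J goes to bring the ice to 0 °C, leaving 27633 J.
Fully melting the ice requires m_ice L_f = 293·334 = 97862 J.
Since 27633 < 97862 J, not all the ice melts; equilibrium is at 0 °C.
Mass melted = 27633/334 ≈ 82.73 g.

m_melted ≈ 82.7 g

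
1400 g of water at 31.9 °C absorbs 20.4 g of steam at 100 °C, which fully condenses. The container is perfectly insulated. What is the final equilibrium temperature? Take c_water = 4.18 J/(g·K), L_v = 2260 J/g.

T_f ≈ 40.6 °C

Net heat exchanged in the isolated system is zero:
latent heat released on condensation: 20.4·2260 = 46104; condensed water 100 °C→T: 85.27(T − 100); original water: 5852(T − 31.9)
5937.3 T = 46104 + 8527.2 + 186679 = 241310
T ≈ 40.64 °C (< 100 °C, so full condensation is consistent).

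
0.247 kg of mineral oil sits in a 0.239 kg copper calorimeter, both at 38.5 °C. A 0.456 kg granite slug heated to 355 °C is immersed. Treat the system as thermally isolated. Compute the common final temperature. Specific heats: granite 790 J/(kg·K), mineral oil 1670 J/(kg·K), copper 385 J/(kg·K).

T_f ≈ 170.3 °C

Energy conservation, ΣQ = 0:
0.456×790×(T − 355) + 0.247×1670×(T − 38.5) + 0.239×385×(T − 38.5) = 0
360.24(T − 355) + 412.49(T − 38.5) + 92.02(T − 38.5) = 0
864.75 T = 147309
T ≈ 170.35 °C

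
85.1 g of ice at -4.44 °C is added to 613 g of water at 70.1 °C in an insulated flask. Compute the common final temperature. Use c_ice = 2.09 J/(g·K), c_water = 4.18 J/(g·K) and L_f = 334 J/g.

Let T be the final temperature. ΣQ_i = 0:
ice -4.44→0 °C: 85.1·2.09·4.44 = 789.69
  melt ice: 85.1·334 = 28423
  warm the meltwater: 355.72 T
  water cools: 613·4.18·(T − 70.1) = 2562.3(T − 70.1)
2918.1 T = 179620 − 29213 = 150407
T ≈ 51.54 °C — above 0 °C, consistent with complete melting.

T_f ≈ 51.5 °C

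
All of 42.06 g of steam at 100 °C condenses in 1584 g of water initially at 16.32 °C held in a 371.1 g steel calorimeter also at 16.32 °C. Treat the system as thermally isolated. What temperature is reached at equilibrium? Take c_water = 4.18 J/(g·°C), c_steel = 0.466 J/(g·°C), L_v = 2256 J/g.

T_f ≈ 32.0 °C

Sum of m c ΔT and latent-heat terms is zero:
latent heat released on condensation: 42.06·2256 = 94887; condensate cools 100→T: 42.06·4.18·(T − 100) = 175.81(T − 100); water warms: 1584·4.18·(T − 16.32) = 6621.1(T − 16.32); steel cup: 371.1·0.466·(T − 16.32) = 172.93(T − 16.32)
6969.9 T = 94887 + 17581 + 110879 = 223347
T ≈ 32.04 °C, under the boiling point, so the assumption holds.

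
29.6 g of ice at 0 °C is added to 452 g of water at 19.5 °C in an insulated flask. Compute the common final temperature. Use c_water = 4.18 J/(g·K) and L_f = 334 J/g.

T_f ≈ 13.4 °C

Net heat exchanged in the isolated system is zero:
melt ice: 29.6×334 = 9886.4
  meltwater 0→T: 29.6×4.18×T = 123.73 T
  water: 1889.4(T − 19.5)
2013.1 T = 36843 − 9886.4 = 26956
T ≈ 13.39 °C (positive, so assuming full melt was valid).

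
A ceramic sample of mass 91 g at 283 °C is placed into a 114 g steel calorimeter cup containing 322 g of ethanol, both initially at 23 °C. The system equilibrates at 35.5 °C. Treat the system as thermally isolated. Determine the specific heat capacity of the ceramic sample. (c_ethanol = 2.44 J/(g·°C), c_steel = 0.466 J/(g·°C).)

Conservation of energy gives ΣQ = 0:
91×c×(35.5 − 283) + 322×2.44×(35.5 − 23) + 114×0.466×(35.5 − 23) = 0
-22522 c = -10485
c = -10485/-22522 ≈ 0.4655 J/(g·°C)

c ≈ 0.466 J/(g·°C)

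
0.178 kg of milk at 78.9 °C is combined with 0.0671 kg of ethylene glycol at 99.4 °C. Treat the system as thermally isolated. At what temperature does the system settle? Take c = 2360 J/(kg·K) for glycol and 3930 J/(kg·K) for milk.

With ΣQ=0 the equilibrium temperature is the m·c-weighted mean:
T_f = (158.36*99.4 + 699.54*78.9) / (158.36 + 699.54)
    = 70934 / 857.9 ≈ 82.68 °C

T_f ≈ 82.7 °C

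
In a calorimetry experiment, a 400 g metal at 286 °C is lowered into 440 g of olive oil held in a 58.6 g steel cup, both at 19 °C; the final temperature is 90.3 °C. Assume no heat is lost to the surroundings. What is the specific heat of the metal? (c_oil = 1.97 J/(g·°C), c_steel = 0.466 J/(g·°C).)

c ≈ 0.814 J/(g·°C)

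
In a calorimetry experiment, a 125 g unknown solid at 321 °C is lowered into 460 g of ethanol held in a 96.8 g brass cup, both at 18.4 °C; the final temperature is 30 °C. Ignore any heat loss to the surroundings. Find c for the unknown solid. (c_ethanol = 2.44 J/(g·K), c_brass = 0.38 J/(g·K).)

c ≈ 0.37 J/(g·K)

Let T be the final temperature. ΣQ_i = 0:
125×c×(30 − 321) + 460×2.44×(30 − 18.4) + 96.8×0.38×(30 − 18.4) = 0
-36375 c = -13447
c = -13447/-36375 ≈ 0.3697 J/(g·K)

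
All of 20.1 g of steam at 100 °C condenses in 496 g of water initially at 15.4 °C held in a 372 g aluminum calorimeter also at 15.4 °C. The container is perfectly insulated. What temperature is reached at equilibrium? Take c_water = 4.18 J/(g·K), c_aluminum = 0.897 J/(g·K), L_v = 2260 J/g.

T_f ≈ 36.5 °C

Setting the total heat transfer to zero:
steam→water at 100 °C releases m L_v = 20.1×2260 = 45426; condensate cools 100→T: 20.1×4.18×(T − 100) = 84.02(T − 100); water warms: 496×4.18×(T − 15.4) = 2073.3(T − 15.4); cup: 333.68(T − 15.4)
2491 T = 45426 + 8401.8 + 37067 = 90895
T ≈ 36.49 °C — below 100 °C, confirming all the steam condensed.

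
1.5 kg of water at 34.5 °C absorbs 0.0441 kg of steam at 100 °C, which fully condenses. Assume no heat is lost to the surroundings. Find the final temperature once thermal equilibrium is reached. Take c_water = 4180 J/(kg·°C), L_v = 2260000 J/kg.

T_f ≈ 51.8 °C

Energy balance with sensible and latent terms:
latent heat released on condensation: 0.0441·2260000 = 99666
  condensed water 100 °C→T: 184.34(T − 100)
  water warms: 1.5·4180·(T − 34.5) = 6270(T − 34.5)
6454.3 T = 99666 + 18434 + 216315 = 334415
T ≈ 51.81 °C, under the boiling point, so the assumption holds.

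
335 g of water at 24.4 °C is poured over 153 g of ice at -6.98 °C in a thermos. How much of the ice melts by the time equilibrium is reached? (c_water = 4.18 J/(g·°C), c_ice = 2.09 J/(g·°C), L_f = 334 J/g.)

Heat available from the water dropping to 0 °C: 335×4.18×24.4 = 34167 J.
Of that, 153×2.09×6.98 = 2232 J goes to bring the ice to 0 °C, leaving 31935 J.
To melt every bit of ice: 153×334 = 51102 J.
31935 J < 51102 J, so only part of the ice melts and the system sits at 0 °C.
m_melted×334 = 31935  ⇒  m_melted ≈ 95.61 g.

m_melted ≈ 95.6 g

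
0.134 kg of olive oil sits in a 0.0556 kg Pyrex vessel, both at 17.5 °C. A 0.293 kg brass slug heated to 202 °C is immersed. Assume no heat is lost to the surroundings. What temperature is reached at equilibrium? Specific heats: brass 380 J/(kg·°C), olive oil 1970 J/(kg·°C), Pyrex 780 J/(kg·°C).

Let T be the final temperature. ΣQ_i = 0:
0.293*380*(T − 202) + 0.134*1970*(T − 17.5) + 0.0556*780*(T − 17.5) = 0
(111.34 + 263.98 + 43.37) T = 111.34*202 + 263.98*17.5 + 43.37*17.5
T = 27869/418.69 ≈ 66.56 °C

T_f ≈ 66.6 °C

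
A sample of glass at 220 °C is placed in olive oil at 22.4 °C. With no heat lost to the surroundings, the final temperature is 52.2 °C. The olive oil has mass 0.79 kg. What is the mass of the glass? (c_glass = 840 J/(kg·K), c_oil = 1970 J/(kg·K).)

Heat gained plus heat lost sum to zero:
m×840×(52.2 − 220) + 0.79×1970×(52.2 − 22.4) = 0
-140952 m = -46378
m = -46378/-140952 ≈ 0.329 kg

m ≈ 0.329 kg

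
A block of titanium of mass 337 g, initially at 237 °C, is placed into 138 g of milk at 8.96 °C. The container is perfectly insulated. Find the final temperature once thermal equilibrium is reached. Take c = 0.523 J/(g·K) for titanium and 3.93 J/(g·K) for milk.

T_f ≈ 64.9 °C

Heat gained plus heat lost sum to zero:
337×0.523×(T − 237) + 138×3.93×(T − 8.96) = 0
176.25(T − 237) + 542.34(T − 8.96) = 0
718.59 T = 46631
T = 46631/718.59 ≈ 64.89 °C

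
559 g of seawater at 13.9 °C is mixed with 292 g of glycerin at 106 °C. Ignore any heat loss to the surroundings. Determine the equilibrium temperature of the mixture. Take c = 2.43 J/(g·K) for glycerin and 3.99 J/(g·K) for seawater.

T_f ≈ 36.1 °C

T_f is the heat-capacity-weighted average of the initial temperatures:
T_f = (709.56*106 + 2230.4*13.9) / (709.56 + 2230.4)
    = 106216 / 2940 ≈ 36.13 °C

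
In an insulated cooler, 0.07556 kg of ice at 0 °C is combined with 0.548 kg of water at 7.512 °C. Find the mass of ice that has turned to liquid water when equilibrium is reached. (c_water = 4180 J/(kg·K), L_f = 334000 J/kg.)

m_melted ≈ 0.0515 kg

Water can give up m c ΔT = 0.548·4180·7.512 = 17207 J before reaching 0 °C.
To melt every bit of ice: 0.07556·334000 = 25237 J.
That's not enough to melt it all — equilibrium is at 0 °C with ice remaining.
Mass melted = 17207/334000 ≈ 0.05152 kg.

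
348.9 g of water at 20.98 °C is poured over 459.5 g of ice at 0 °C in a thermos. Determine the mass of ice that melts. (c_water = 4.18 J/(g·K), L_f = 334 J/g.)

Heat available from the water dropping to 0 °C: 348.9×4.18×20.98 = 30597 J.
To melt every bit of ice: 459.5×334 = 153473 J.
Since 30597 < 153473 J, not all the ice melts; equilibrium is at 0 °C.
Mass melted = 30597/334 ≈ 91.61 g.

m_melted ≈ 91.6 g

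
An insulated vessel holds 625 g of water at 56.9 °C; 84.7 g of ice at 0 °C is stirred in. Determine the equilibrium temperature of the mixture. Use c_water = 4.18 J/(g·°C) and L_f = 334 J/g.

Let T be the final temperature. ΣQ_i = 0:
fusion: m_ice L_f = 84.7·334 = 28290
  warm the meltwater: 354.05 T
  water cools: 625·4.18·(T − 56.9) = 2612.5(T − 56.9)
2966.5 T = 148651 − 28290 = 120361
T ≈ 40.57 °C. Since T > 0 °C, the all-ice-melts assumption holds.

T_f ≈ 40.6 °C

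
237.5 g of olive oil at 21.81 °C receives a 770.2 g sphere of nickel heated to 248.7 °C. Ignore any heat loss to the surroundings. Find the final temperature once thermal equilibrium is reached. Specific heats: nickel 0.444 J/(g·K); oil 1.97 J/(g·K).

Heat lost by the nickel equals heat gained by the oil:
770.2×0.444×(248.7 − T) = 237.5×1.97×(T − 21.81)
341.97(248.7 − T) = 467.88(T − 21.81)
809.84 T = 95252  ⇒  T ≈ 117.62 °C

T_f ≈ 117.6 °C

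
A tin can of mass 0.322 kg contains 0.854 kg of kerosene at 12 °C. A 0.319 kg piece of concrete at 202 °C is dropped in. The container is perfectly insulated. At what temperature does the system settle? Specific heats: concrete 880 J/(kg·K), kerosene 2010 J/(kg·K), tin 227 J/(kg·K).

T_f ≈ 37.8 °C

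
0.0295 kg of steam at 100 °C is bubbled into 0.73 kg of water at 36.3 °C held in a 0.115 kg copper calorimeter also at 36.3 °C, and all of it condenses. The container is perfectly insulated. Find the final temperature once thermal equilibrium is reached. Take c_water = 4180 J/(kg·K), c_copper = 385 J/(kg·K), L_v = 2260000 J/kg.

T_f ≈ 59.5 °C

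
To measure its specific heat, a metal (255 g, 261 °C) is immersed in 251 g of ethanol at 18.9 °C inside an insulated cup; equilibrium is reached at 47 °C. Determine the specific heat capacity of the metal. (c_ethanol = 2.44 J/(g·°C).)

c ≈ 0.315 J/(g·°C)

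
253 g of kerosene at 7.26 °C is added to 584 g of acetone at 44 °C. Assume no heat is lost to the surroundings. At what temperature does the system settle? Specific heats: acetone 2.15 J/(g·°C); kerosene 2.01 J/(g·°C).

Taking heat into each body as positive, Σ m c ΔT = 0:
584×2.15×(T − 44) + 253×2.01×(T − 7.26) = 0
1764.1 T = 58938
T = 58938 / 1764.1 = 33.4 °C

T_f ≈ 33.4 °C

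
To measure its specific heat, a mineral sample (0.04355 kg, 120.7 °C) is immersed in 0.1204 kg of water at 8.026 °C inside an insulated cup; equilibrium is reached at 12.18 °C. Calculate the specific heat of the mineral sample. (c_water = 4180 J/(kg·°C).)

c ≈ 442 J/(kg·°C)

m_s c (T_s − T_f) = m_water c_water (T_f − T_0):
0.04355·c·(120.7 − 12.18) = 0.1204·4180·(12.18 − 8.026)
4.726 c = 2090.6  ⇒  c ≈ 442.4 J/(kg·°C)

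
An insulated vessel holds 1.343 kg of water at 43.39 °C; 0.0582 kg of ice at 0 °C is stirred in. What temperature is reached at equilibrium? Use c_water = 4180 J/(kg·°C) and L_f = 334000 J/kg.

Conservation of energy gives ΣQ = 0:
fusion: m_ice L_f = 0.0582·334000 = 19439
  meltwater 0→T: 0.0582·4180·T = 243.28 T
  water: 5613.7(T − 43.39)
5857 T = 243580 − 19439 = 224141
T ≈ 38.27 °C. Since T > 0 °C, the all-ice-melts assumption holds.

T_f ≈ 38.3 °C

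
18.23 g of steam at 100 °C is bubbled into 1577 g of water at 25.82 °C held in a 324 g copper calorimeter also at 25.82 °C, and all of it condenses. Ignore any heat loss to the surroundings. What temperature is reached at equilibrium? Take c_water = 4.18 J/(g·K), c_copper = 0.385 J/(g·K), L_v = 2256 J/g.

Sum of m c ΔT and latent-heat terms is zero:
condense steam: −18.23·2256 = −41127; condensed water 100 °C→T: 76.2(T − 100); water warms: 1577·4.18·(T − 25.82) = 6591.9(T − 25.82); copper cup: 324·0.385·(T − 25.82) = 124.74(T − 25.82)
6792.8 T = 41127 + 7620.1 + 173423 = 222170
T ≈ 32.71 °C (< 100 °C, so full condensation is consistent).

T_f ≈ 32.7 °C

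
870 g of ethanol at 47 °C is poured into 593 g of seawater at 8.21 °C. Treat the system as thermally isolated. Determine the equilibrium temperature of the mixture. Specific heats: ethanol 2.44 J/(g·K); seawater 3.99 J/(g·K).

Heat lost by the ethanol equals heat gained by the seawater:
870×2.44×(47 − T) = 593×3.99×(T − 8.21)
2122.8(47 − T) = 2366.1(T − 8.21)
4488.9 T = 119197  ⇒  T ≈ 26.55 °C

T_f ≈ 26.6 °C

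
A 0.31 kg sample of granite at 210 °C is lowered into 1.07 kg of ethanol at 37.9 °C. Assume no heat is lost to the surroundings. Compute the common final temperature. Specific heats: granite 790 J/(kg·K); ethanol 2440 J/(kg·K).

Heat gained plus heat lost sum to zero:
0.31·790·(T − 210) + 1.07·2440·(T − 37.9) = 0
244.9(T − 210) + 2610.8(T − 37.9) = 0
2855.7 T = 150378
T = 150378/2855.7 ≈ 52.66 °C

T_f ≈ 52.7 °C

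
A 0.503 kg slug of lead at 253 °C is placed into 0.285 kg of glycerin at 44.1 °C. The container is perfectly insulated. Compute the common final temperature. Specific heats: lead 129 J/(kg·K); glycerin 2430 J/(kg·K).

T_f ≈ 62.0 °C

Heat lost by the lead equals heat gained by the glycerin:
0.503·129·(253 − T) = 0.285·2430·(T − 44.1)
64.89(253 − T) = 692.55(T − 44.1)
757.44 T = 46958  ⇒  T ≈ 62.00 °C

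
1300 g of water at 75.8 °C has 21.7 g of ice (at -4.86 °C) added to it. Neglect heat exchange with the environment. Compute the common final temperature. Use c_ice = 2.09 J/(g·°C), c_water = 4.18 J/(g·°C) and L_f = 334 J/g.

T_f ≈ 73.2 °C

Taking heat into each body as positive, Σ m c ΔT = 0:
ice -4.86→0 °C: 21.7·2.09·4.86 = 220.42; melt ice: 21.7·334 = 7247.8; warm the meltwater: 90.71 T; water cools: 1300·4.18·(T − 75.8) = 5434(T − 75.8)
5524.7 T = 411897 − 7468.2 = 404429
T ≈ 73.20 °C. Since T > 0 °C, the all-ice-melts assumption holds.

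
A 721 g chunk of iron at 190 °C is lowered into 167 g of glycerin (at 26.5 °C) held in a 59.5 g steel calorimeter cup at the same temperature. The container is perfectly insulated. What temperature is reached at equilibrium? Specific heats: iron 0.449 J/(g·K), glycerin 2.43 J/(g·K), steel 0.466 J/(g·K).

Net heat exchanged in the isolated system is zero:
721*0.449*(T − 190) + 167*2.43*(T − 26.5) + 59.5*0.466*(T − 26.5) = 0
757.27 T = 72997
T ≈ 96.40 °C

T_f ≈ 96.4 °C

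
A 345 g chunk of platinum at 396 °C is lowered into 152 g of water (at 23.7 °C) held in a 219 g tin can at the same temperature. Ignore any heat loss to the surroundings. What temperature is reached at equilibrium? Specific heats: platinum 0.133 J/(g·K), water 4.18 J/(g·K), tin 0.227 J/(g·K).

Heat gained plus heat lost sum to zero:
345·0.133·(T − 396) + 152·4.18·(T − 23.7) + 219·0.227·(T − 23.7) = 0
45.89(T − 396) + 635.36(T − 23.7) + 49.71(T − 23.7) = 0
(45.89 + 635.36 + 49.71) T = 45.89·396 + 635.36·23.7 + 49.71·23.7
T ≈ 47.07 °C

T_f ≈ 47.1 °C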